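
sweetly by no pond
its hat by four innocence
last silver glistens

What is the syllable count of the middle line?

7

The middle line: its (1), hat (1), by (1), four (1), innocence (3) → 7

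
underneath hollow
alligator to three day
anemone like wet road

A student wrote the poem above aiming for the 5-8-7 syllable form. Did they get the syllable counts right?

Line 1: "underneath hollow": 3+2 = 5 ✓
Line 2: "alligator to three day": 4+1+1+1 = 7 (expected 8)
Line 3: "anemone like wet road": 4+1+1+1 = 7 ✓

No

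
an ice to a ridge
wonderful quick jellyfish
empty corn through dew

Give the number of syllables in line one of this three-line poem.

Line one: "an ice to a ridge": 1+1+1+1+1 = 5

5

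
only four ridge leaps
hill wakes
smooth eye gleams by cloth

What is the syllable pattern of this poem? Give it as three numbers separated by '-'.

Line 1: "only four ridge leaps": 2+1+1+1 = 5
Line 2: "hill wakes": 1+1 = 2
Line 3: "smooth eye gleams by cloth": 1+1+1+1+1 = 5

5-2-5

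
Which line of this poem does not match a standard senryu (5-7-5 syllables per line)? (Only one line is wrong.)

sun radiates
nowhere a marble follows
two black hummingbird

The first line

Line 1: sun (1), radiates (3) → 4 (expected 5)
Line 2: nowhere (2), a (1), marble (2), follows (2) → 7 ✓
Line 3: two (1), black (1), hummingbird (3) → 5 ✓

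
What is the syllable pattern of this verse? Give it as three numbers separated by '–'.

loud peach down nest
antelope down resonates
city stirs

4–7–3

Line 1: loud (1), peach (1), down (1), nest (1) → 4
Line 2: antelope (3), down (1), resonates (3) → 7
Line 3: city (2), stirs (1) → 3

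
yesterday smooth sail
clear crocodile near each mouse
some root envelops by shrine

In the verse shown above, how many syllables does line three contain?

Line three: some (1), root (1), envelops (3), by (1), shrine (1) → 7

7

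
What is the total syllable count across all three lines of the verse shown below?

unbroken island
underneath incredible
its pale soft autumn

17

Line 1: "unbroken island": 3+2 = 5
Line 2: "underneath incredible": 3+4 = 7
Line 3: "its pale soft autumn": 1+1+1+2 = 5
Total: 5 + 7 + 5 = 17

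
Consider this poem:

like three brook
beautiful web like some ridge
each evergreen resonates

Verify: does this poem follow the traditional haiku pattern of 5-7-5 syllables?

Line 1: like (1), three (1), brook (1) → 3 (expected 5)
Line 2: beautiful (3), web (1), like (1), some (1), ridge (1) → 7 ✓
Line 3: each (1), evergreen (3), resonates (3) → 7 (expected 5)

No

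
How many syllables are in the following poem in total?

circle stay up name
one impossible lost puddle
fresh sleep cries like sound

18

Line 1: circle (2), stay (1), up (1), name (1) → 5
Line 2: one (1), impossible (4), lost (1), puddle (2) → 8
Line 3: fresh (1), sleep (1), cries (1), like (1), sound (1) → 5
Total: 5 + 8 + 5 = 18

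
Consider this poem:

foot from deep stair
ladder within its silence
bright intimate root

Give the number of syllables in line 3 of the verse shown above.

Line 3: bright(1) + intimate(3) + root(1) = 5

5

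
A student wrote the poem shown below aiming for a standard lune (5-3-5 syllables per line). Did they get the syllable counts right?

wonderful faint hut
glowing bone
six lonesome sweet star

Yes

Line 1: wonderful(3) + faint(1) + hut(1) = 5 ✓
Line 2: glowing(2) + bone(1) = 3 ✓
Line 3: six(1) + lonesome(2) + sweet(1) + star(1) = 5 ✓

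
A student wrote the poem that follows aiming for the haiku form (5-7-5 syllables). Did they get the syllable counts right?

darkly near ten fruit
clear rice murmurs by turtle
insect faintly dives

Yes

Line 1: darkly (2), near (1), ten (1), fruit (1) → 5 ✓
Line 2: clear (1), rice (1), murmurs (2), by (1), turtle (2) → 7 ✓
Line 3: insect (2), faintly (2), dives (1) → 5 ✓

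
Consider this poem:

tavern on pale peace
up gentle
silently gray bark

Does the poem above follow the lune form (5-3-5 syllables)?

Yes

Line 1: "tavern on pale peace": 2+1+1+1 = 5 ✓
Line 2: "up gentle": 1+2 = 3 ✓
Line 3: "silently gray bark": 3+1+1 = 5 ✓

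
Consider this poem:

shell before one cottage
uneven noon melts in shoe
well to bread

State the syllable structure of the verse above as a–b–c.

6–7–3

Line 1: shell (1), before (2), one (1), cottage (2) → 6
Line 2: uneven (3), noon (1), melts (1), in (1), shoe (1) → 7
Line 3: well (1), to (1), bread (1) → 3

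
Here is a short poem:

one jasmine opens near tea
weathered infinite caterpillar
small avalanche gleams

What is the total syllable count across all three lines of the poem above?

Line 1: "one jasmine opens near tea": 1+2+2+1+1 = 7
Line 2: "weathered infinite caterpillar": 2+3+4 = 9
Line 3: "small avalanche gleams": 1+3+1 = 5
Total: 7 + 9 + 5 = 21

21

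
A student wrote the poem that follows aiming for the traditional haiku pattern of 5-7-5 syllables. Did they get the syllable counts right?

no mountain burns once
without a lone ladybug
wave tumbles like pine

Yes

Line 1: no(1) + mountain(2) + burns(1) + once(1) = 5 ✓
Line 2: without(2) + a(1) + lone(1) + ladybug(3) = 7 ✓
Line 3: wave(1) + tumbles(2) + like(1) + pine(1) = 5 ✓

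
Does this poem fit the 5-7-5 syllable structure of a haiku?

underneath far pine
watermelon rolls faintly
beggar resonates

Yes

Line 1: underneath (3), far (1), pine (1) → 5 ✓
Line 2: watermelon (4), rolls (1), faintly (2) → 7 ✓
Line 3: beggar (2), resonates (3) → 5 ✓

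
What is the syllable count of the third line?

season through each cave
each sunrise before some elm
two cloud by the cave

The third line: two (1), cloud (1), by (1), the (1), cave (1) → 5

5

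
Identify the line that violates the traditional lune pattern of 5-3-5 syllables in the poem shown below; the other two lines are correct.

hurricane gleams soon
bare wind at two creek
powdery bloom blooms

Line 2

Line 1: hurricane (3), gleams (1), soon (1) → 5 ✓
Line 2: bare (1), wind (1), at (1), two (1), creek (1) → 5 (expected 3)
Line 3: powdery (3), bloom (1), blooms (1) → 5 ✓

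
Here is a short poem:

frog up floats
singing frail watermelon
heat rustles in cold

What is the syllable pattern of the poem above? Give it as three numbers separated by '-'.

Line 1: frog(1) + up(1) + floats(1) = 3
Line 2: singing(2) + frail(1) + watermelon(4) = 7
Line 3: heat(1) + rustles(2) + in(1) + cold(1) = 5

3-7-5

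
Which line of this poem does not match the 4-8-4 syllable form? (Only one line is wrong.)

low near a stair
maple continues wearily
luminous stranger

Line 3

Line 1: "low near a stair": 1+1+1+1 = 4 ✓
Line 2: "maple continues wearily": 2+3+3 = 8 ✓
Line 3: "luminous stranger": 3+2 = 5 (expected 4)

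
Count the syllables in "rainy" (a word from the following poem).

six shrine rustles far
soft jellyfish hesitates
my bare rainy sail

2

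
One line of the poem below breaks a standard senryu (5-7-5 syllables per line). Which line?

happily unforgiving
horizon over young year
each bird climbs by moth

Line 1

Line 1: happily (3), unforgiving (4) → 7 (expected 5)
Line 2: horizon (3), over (2), young (1), year (1) → 7 ✓
Line 3: each (1), bird (1), climbs (1), by (1), moth (1) → 5 ✓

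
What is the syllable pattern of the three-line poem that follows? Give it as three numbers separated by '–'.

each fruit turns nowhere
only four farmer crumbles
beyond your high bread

5–7–5

Line 1: each (1), fruit (1), turns (1), nowhere (2) → 5
Line 2: only (2), four (1), farmer (2), crumbles (2) → 7
Line 3: beyond (2), your (1), high (1), bread (1) → 5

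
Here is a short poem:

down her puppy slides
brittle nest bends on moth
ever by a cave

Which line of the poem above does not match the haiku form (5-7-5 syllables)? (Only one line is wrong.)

Line 1: "down her puppy slides": 1+1+2+1 = 5 ✓
Line 2: "brittle nest bends on moth": 2+1+1+1+1 = 6 (expected 7)
Line 3: "ever by a cave": 2+1+1+1 = 5 ✓

Line 2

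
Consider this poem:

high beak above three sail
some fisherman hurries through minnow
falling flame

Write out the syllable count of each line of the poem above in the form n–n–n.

6–9–3

Line 1: high(1) + beak(1) + above(2) + three(1) + sail(1) = 6
Line 2: some(1) + fisherman(3) + hurries(2) + through(1) + minnow(2) = 9
Line 3: falling(2) + flame(1) = 3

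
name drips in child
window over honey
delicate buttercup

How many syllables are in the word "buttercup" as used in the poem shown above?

3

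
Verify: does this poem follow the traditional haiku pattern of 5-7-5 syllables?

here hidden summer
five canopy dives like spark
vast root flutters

No

Line 1: here (1), hidden (2), summer (2) → 5 ✓
Line 2: five (1), canopy (3), dives (1), like (1), spark (1) → 7 ✓
Line 3: vast (1), root (1), flutters (2) → 4 (expected 5)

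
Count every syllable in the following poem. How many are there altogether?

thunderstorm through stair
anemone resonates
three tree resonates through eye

19

Line 1: thunderstorm (3), through (1), stair (1) → 5
Line 2: anemone (4), resonates (3) → 7
Line 3: three (1), tree (1), resonates (3), through (1), eye (1) → 7
Total: 5 + 7 + 7 = 19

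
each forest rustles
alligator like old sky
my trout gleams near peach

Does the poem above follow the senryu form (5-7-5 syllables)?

Line 1: each (1), forest (2), rustles (2) → 5 ✓
Line 2: alligator (4), like (1), old (1), sky (1) → 7 ✓
Line 3: my (1), trout (1), gleams (1), near (1), peach (1) → 5 ✓

Yes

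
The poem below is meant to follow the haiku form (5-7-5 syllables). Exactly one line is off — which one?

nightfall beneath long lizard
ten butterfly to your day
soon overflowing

The first line

Line 1: "nightfall beneath long lizard": 2+2+1+2 = 7 (expected 5)
Line 2: "ten butterfly to your day": 1+3+1+1+1 = 7 ✓
Line 3: "soon overflowing": 1+4 = 5 ✓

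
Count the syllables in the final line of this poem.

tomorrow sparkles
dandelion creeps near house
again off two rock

5

The final line: "again off two rock": 2+1+1+1 = 5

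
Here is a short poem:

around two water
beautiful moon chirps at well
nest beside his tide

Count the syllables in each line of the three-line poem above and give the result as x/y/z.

Line 1: around(2) + two(1) + water(2) = 5
Line 2: beautiful(3) + moon(1) + chirps(1) + at(1) + well(1) = 7
Line 3: nest(1) + beside(2) + his(1) + tide(1) = 5

5/7/5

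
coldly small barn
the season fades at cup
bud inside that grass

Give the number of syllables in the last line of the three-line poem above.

The last line: "bud inside that grass": 1+2+1+1 = 5

5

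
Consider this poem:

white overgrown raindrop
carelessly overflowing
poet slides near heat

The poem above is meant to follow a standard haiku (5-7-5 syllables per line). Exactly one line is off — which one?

Line 1: "white overgrown raindrop": 1+3+2 = 6 (expected 5)
Line 2: "carelessly overflowing": 3+4 = 7 ✓
Line 3: "poet slides near heat": 2+1+1+1 = 5 ✓

Line 1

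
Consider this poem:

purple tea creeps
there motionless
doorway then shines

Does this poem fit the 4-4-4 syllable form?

Yes

Line 1: purple (2), tea (1), creeps (1) → 4 ✓
Line 2: there (1), motionless (3) → 4 ✓
Line 3: doorway (2), then (1), shines (1) → 4 ✓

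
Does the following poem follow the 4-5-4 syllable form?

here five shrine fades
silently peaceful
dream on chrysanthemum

Line 1: "here five shrine fades": 1+1+1+1 = 4 ✓
Line 2: "silently peaceful": 3+2 = 5 ✓
Line 3: "dream on chrysanthemum": 1+1+4 = 6 (expected 4)

No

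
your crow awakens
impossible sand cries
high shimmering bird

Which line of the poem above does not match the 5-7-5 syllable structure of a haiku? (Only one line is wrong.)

The second line

Line 1: "your crow awakens": 1+1+3 = 5 ✓
Line 2: "impossible sand cries": 4+1+1 = 6 (expected 7)
Line 3: "high shimmering bird": 1+3+1 = 5 ✓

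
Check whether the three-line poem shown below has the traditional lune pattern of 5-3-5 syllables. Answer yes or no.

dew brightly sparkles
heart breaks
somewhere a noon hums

Line 1: "dew brightly sparkles": 1+2+2 = 5 ✓
Line 2: "heart breaks": 1+1 = 2 (expected 3)
Line 3: "somewhere a noon hums": 2+1+1+1 = 5 ✓

No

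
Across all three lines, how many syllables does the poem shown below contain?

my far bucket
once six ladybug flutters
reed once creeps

14

Line 1: "my far bucket": 1+1+2 = 4
Line 2: "once six ladybug flutters": 1+1+3+2 = 7
Line 3: "reed once creeps": 1+1+1 = 3
Total: 4 + 7 + 3 = 14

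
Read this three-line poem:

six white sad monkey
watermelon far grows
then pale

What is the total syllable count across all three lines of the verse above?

13

Line 1: six (1), white (1), sad (1), monkey (2) → 5
Line 2: watermelon (4), far (1), grows (1) → 6
Line 3: then (1), pale (1) → 2
Total: 5 + 6 + 2 = 13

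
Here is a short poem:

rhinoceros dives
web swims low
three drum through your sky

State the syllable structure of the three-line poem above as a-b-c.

5-3-5

Line 1: rhinoceros(4) + dives(1) = 5
Line 2: web(1) + swims(1) + low(1) = 3
Line 3: three(1) + drum(1) + through(1) + your(1) + sky(1) = 5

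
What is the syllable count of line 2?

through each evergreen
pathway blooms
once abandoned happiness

3

Line 2: "pathway blooms": 2+1 = 3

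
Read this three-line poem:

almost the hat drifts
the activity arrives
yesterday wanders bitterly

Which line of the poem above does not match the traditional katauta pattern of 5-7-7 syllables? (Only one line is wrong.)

Line 3

Line 1: almost (2), the (1), hat (1), drifts (1) → 5 ✓
Line 2: the (1), activity (4), arrives (2) → 7 ✓
Line 3: yesterday (3), wanders (2), bitterly (3) → 8 (expected 7)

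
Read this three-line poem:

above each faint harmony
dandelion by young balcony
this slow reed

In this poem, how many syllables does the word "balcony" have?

3

"balcony" has 3 syllables.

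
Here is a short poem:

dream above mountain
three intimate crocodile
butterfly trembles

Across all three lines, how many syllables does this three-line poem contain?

17

Line 1: dream(1) + above(2) + mountain(2) = 5
Line 2: three(1) + intimate(3) + crocodile(3) = 7
Line 3: butterfly(3) + trembles(2) = 5
Total: 5 + 7 + 5 = 17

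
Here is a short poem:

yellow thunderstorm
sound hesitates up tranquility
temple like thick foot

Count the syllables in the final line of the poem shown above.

5

The final line: temple (2), like (1), thick (1), foot (1) → 5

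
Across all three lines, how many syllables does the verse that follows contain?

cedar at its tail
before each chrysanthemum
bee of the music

17

Line 1: "cedar at its tail": 2+1+1+1 = 5
Line 2: "before each chrysanthemum": 2+1+4 = 7
Line 3: "bee of the music": 1+1+1+2 = 5
Total: 5 + 7 + 5 = 17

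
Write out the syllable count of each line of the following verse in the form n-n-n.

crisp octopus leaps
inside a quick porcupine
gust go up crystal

Line 1: "crisp octopus leaps": 1+3+1 = 5
Line 2: "inside a quick porcupine": 2+1+1+3 = 7
Line 3: "gust go up crystal": 1+1+1+2 = 5

5-7-5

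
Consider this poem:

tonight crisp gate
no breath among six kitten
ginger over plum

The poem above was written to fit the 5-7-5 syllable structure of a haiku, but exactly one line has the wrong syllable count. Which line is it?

Line 1: tonight(2) + crisp(1) + gate(1) = 4 (expected 5)
Line 2: no(1) + breath(1) + among(2) + six(1) + kitten(2) = 7 ✓
Line 3: ginger(2) + over(2) + plum(1) = 5 ✓

Line 1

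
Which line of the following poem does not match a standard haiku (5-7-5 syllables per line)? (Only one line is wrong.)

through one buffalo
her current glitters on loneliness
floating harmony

The second line

Line 1: through(1) + one(1) + buffalo(3) = 5 ✓
Line 2: her(1) + current(2) + glitters(2) + on(1) + loneliness(3) = 9 (expected 7)
Line 3: floating(2) + harmony(3) = 5 ✓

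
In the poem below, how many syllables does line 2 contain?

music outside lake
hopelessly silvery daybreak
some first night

8

Line 2: "hopelessly silvery daybreak": 3+3+2 = 8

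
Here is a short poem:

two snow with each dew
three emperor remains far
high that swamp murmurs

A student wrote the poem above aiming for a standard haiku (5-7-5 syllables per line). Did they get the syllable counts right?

Line 1: two(1) + snow(1) + with(1) + each(1) + dew(1) = 5 ✓
Line 2: three(1) + emperor(3) + remains(2) + far(1) = 7 ✓
Line 3: high(1) + that(1) + swamp(1) + murmurs(2) = 5 ✓

Yes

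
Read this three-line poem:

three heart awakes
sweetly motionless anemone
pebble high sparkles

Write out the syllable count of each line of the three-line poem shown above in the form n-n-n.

Line 1: "three heart awakes": 1+1+2 = 4
Line 2: "sweetly motionless anemone": 2+3+4 = 9
Line 3: "pebble high sparkles": 2+1+2 = 5

4-9-5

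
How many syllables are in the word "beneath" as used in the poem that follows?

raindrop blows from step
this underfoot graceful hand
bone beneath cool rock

2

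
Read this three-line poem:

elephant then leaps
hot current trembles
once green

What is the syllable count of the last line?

The last line: once (1), green (1) → 2

2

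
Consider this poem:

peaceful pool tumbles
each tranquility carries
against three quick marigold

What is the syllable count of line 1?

5

Line 1: peaceful(2) + pool(1) + tumbles(2) = 5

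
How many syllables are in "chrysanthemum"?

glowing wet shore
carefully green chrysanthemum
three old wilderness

4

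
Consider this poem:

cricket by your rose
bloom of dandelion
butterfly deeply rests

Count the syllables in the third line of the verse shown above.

The third line: butterfly (3), deeply (2), rests (1) → 6

6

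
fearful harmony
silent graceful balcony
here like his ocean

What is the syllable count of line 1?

Line 1: fearful (2), harmony (3) → 5

5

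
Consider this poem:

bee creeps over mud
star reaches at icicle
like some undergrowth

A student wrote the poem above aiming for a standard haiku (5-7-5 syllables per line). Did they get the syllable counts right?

Line 1: bee(1) + creeps(1) + over(2) + mud(1) = 5 ✓
Line 2: star(1) + reaches(2) + at(1) + icicle(3) = 7 ✓
Line 3: like(1) + some(1) + undergrowth(3) = 5 ✓

Yes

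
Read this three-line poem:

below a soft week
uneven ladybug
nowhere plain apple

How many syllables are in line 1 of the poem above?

5

Line 1: below(2) + a(1) + soft(1) + week(1) = 5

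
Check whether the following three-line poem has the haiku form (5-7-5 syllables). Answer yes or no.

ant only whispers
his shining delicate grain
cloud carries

Line 1: ant(1) + only(2) + whispers(2) = 5 ✓
Line 2: his(1) + shining(2) + delicate(3) + grain(1) = 7 ✓
Line 3: cloud(1) + carries(2) = 3 (expected 5)

No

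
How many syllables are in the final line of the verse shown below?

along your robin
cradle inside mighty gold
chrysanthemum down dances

7

The final line: "chrysanthemum down dances": 4+1+2 = 7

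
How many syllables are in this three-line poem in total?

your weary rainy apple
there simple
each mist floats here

14

Line 1: "your weary rainy apple": 1+2+2+2 = 7
Line 2: "there simple": 1+2 = 3
Line 3: "each mist floats here": 1+1+1+1 = 4
Total: 7 + 3 + 4 = 14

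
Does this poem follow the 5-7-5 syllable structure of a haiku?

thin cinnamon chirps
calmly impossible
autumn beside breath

Line 1: "thin cinnamon chirps": 1+3+1 = 5 ✓
Line 2: "calmly impossible": 2+4 = 6 (expected 7)
Line 3: "autumn beside breath": 2+2+1 = 5 ✓

No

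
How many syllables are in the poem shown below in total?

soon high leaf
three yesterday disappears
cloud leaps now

13

Line 1: soon (1), high (1), leaf (1) → 3
Line 2: three (1), yesterday (3), disappears (3) → 7
Line 3: cloud (1), leaps (1), now (1) → 3
Total: 3 + 7 + 3 = 13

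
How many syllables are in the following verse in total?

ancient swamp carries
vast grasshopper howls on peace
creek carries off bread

17

Line 1: ancient(2) + swamp(1) + carries(2) = 5
Line 2: vast(1) + grasshopper(3) + howls(1) + on(1) + peace(1) = 7
Line 3: creek(1) + carries(2) + off(1) + bread(1) = 5
Total: 5 + 7 + 5 = 17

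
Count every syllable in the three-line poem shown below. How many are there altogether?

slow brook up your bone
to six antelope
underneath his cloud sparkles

17

Line 1: slow(1) + brook(1) + up(1) + your(1) + bone(1) = 5
Line 2: to(1) + six(1) + antelope(3) = 5
Line 3: underneath(3) + his(1) + cloud(1) + sparkles(2) = 7
Total: 5 + 5 + 7 = 17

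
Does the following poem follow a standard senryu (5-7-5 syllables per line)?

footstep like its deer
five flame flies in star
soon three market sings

No

Line 1: "footstep like its deer": 2+1+1+1 = 5 ✓
Line 2: "five flame flies in star": 1+1+1+1+1 = 5 (expected 7)
Line 3: "soon three market sings": 1+1+2+1 = 5 ✓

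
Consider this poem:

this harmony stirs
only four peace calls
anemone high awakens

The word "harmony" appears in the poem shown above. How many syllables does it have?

"harmony" has 3 syllables.

3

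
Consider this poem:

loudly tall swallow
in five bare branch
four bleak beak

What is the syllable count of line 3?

3

Line 3: "four bleak beak": 1+1+1 = 3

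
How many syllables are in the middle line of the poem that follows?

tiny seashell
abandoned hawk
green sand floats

4

The middle line: "abandoned hawk": 3+1 = 4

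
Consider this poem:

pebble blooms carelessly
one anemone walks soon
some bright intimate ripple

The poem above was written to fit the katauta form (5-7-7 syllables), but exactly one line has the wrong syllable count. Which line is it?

Line 1: "pebble blooms carelessly": 2+1+3 = 6 (expected 5)
Line 2: "one anemone walks soon": 1+4+1+1 = 7 ✓
Line 3: "some bright intimate ripple": 1+1+3+2 = 7 ✓

The first line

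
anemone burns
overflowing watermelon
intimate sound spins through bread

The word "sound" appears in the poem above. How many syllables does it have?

1

"sound" has 1 syllable.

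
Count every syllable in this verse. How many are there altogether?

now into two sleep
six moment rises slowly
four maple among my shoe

Line 1: now(1) + into(2) + two(1) + sleep(1) = 5
Line 2: six(1) + moment(2) + rises(2) + slowly(2) = 7
Line 3: four(1) + maple(2) + among(2) + my(1) + shoe(1) = 7
Total: 5 + 7 + 7 = 19

19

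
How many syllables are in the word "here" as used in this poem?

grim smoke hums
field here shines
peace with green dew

1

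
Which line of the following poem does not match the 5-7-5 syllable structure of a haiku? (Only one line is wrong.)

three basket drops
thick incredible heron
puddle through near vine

Line 1: three (1), basket (2), drops (1) → 4 (expected 5)
Line 2: thick (1), incredible (4), heron (2) → 7 ✓
Line 3: puddle (2), through (1), near (1), vine (1) → 5 ✓

The first line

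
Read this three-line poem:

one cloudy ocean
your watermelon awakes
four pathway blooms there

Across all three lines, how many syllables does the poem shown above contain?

17

Line 1: one(1) + cloudy(2) + ocean(2) = 5
Line 2: your(1) + watermelon(4) + awakes(2) = 7
Line 3: four(1) + pathway(2) + blooms(1) + there(1) = 5
Total: 5 + 7 + 5 = 17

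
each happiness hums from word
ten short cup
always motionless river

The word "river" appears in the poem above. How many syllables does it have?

2

"river" has 2 syllables.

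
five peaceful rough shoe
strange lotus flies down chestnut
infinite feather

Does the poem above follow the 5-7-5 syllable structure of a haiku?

Line 1: five(1) + peaceful(2) + rough(1) + shoe(1) = 5 ✓
Line 2: strange(1) + lotus(2) + flies(1) + down(1) + chestnut(2) = 7 ✓
Line 3: infinite(3) + feather(2) = 5 ✓

Yes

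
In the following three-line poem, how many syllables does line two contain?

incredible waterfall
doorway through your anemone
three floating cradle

Line two: "doorway through your anemone": 2+1+1+4 = 8

8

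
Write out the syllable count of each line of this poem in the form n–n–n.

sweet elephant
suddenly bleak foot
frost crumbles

Line 1: "sweet elephant": 1+3 = 4
Line 2: "suddenly bleak foot": 3+1+1 = 5
Line 3: "frost crumbles": 1+2 = 3

4–5–3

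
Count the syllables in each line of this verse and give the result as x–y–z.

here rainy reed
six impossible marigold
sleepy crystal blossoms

Line 1: here(1) + rainy(2) + reed(1) = 4
Line 2: six(1) + impossible(4) + marigold(3) = 8
Line 3: sleepy(2) + crystal(2) + blossoms(2) = 6

4–8–6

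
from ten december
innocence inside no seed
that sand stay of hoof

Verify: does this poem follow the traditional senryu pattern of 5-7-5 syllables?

Line 1: from(1) + ten(1) + december(3) = 5 ✓
Line 2: innocence(3) + inside(2) + no(1) + seed(1) = 7 ✓
Line 3: that(1) + sand(1) + stay(1) + of(1) + hoof(1) = 5 ✓

Yes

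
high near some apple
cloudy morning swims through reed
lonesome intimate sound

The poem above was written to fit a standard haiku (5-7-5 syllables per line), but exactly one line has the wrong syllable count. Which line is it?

Line 1: high (1), near (1), some (1), apple (2) → 5 ✓
Line 2: cloudy (2), morning (2), swims (1), through (1), reed (1) → 7 ✓
Line 3: lonesome (2), intimate (3), sound (1) → 6 (expected 5)

The third line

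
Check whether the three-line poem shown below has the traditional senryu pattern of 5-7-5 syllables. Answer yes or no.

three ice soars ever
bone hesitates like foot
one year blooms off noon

No

Line 1: three (1), ice (1), soars (1), ever (2) → 5 ✓
Line 2: bone (1), hesitates (3), like (1), foot (1) → 6 (expected 7)
Line 3: one (1), year (1), blooms (1), off (1), noon (1) → 5 ✓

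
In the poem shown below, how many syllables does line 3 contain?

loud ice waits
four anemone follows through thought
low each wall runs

Line 3: "low each wall runs": 1+1+1+1 = 4

4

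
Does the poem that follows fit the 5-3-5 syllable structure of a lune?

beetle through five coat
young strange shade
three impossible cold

No

Line 1: "beetle through five coat": 2+1+1+1 = 5 ✓
Line 2: "young strange shade": 1+1+1 = 3 ✓
Line 3: "three impossible cold": 1+4+1 = 6 (expected 5)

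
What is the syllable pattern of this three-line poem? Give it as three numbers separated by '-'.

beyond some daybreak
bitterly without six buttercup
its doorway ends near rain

Line 1: "beyond some daybreak": 2+1+2 = 5
Line 2: "bitterly without six buttercup": 3+2+1+3 = 9
Line 3: "its doorway ends near rain": 1+2+1+1+1 = 6

5-9-6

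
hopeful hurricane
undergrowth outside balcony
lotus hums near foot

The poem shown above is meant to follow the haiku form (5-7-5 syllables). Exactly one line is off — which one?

Line 1: "hopeful hurricane": 2+3 = 5 ✓
Line 2: "undergrowth outside balcony": 3+2+3 = 8 (expected 7)
Line 3: "lotus hums near foot": 2+1+1+1 = 5 ✓

Line 2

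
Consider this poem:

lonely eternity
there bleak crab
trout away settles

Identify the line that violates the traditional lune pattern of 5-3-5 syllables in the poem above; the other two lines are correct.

Line 1: lonely (2), eternity (4) → 6 (expected 5)
Line 2: there (1), bleak (1), crab (1) → 3 ✓
Line 3: trout (1), away (2), settles (2) → 5 ✓

Line 1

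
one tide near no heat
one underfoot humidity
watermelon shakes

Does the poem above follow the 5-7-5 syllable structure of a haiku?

No

Line 1: one(1) + tide(1) + near(1) + no(1) + heat(1) = 5 ✓
Line 2: one(1) + underfoot(3) + humidity(4) = 8 (expected 7)
Line 3: watermelon(4) + shakes(1) = 5 ✓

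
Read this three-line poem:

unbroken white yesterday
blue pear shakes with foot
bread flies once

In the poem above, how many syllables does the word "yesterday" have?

3

"yesterday" has 3 syllables.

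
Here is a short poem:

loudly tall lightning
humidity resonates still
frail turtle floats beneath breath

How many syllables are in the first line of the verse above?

The first line: loudly (2), tall (1), lightning (2) → 5

5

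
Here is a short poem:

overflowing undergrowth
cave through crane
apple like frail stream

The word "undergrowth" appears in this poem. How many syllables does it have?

3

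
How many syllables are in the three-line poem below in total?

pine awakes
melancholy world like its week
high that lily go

Line 1: pine(1) + awakes(2) = 3
Line 2: melancholy(4) + world(1) + like(1) + its(1) + week(1) = 8
Line 3: high(1) + that(1) + lily(2) + go(1) = 5
Total: 3 + 8 + 5 = 16

16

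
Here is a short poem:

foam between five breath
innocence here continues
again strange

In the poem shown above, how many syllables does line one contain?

5

Line one: foam (1), between (2), five (1), breath (1) → 5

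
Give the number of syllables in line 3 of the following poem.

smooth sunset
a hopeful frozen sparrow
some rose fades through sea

Line 3: some(1) + rose(1) + fades(1) + through(1) + sea(1) = 5

5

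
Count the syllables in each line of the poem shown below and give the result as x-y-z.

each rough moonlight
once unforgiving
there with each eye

Line 1: each(1) + rough(1) + moonlight(2) = 4
Line 2: once(1) + unforgiving(4) = 5
Line 3: there(1) + with(1) + each(1) + eye(1) = 4

4-5-4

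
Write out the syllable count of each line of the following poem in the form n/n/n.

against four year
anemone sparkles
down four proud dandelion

4/6/7

Line 1: "against four year": 2+1+1 = 4
Line 2: "anemone sparkles": 4+2 = 6
Line 3: "down four proud dandelion": 1+1+1+4 = 7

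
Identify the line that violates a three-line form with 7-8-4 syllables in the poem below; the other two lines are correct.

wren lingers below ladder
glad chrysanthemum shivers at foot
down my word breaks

The second line

Line 1: "wren lingers below ladder": 1+2+2+2 = 7 ✓
Line 2: "glad chrysanthemum shivers at foot": 1+4+2+1+1 = 9 (expected 8)
Line 3: "down my word breaks": 1+1+1+1 = 4 ✓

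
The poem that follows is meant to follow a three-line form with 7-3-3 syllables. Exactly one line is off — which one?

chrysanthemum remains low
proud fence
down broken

Line 1: chrysanthemum (4), remains (2), low (1) → 7 ✓
Line 2: proud (1), fence (1) → 2 (expected 3)
Line 3: down (1), broken (2) → 3 ✓

The second line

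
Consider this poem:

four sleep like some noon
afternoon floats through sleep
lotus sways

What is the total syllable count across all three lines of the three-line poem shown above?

Line 1: four (1), sleep (1), like (1), some (1), noon (1) → 5
Line 2: afternoon (3), floats (1), through (1), sleep (1) → 6
Line 3: lotus (2), sways (1) → 3
Total: 5 + 6 + 3 = 14

14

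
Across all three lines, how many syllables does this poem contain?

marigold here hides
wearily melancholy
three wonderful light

17

Line 1: "marigold here hides": 3+1+1 = 5
Line 2: "wearily melancholy": 3+4 = 7
Line 3: "three wonderful light": 1+3+1 = 5
Total: 5 + 7 + 5 = 17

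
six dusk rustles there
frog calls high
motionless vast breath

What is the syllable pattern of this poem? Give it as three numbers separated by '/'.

5/3/5

Line 1: "six dusk rustles there": 1+1+2+1 = 5
Line 2: "frog calls high": 1+1+1 = 3
Line 3: "motionless vast breath": 3+1+1 = 5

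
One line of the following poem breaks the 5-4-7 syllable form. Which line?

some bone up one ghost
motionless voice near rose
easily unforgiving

Line 1: "some bone up one ghost": 1+1+1+1+1 = 5 ✓
Line 2: "motionless voice near rose": 3+1+1+1 = 6 (expected 4)
Line 3: "easily unforgiving": 3+4 = 7 ✓

The second line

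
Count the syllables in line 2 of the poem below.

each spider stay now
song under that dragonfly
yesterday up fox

7

Line 2: song(1) + under(2) + that(1) + dragonfly(3) = 7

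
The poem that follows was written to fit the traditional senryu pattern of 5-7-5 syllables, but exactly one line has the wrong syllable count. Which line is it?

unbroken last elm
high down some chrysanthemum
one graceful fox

Line 1: unbroken(3) + last(1) + elm(1) = 5 ✓
Line 2: high(1) + down(1) + some(1) + chrysanthemum(4) = 7 ✓
Line 3: one(1) + graceful(2) + fox(1) = 4 (expected 5)

Line 3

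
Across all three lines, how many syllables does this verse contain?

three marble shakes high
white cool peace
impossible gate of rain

Line 1: three (1), marble (2), shakes (1), high (1) → 5
Line 2: white (1), cool (1), peace (1) → 3
Line 3: impossible (4), gate (1), of (1), rain (1) → 7
Total: 5 + 3 + 7 = 15

15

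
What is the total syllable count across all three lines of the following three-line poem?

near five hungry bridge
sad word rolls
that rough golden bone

Line 1: near (1), five (1), hungry (2), bridge (1) → 5
Line 2: sad (1), word (1), rolls (1) → 3
Line 3: that (1), rough (1), golden (2), bone (1) → 5
Total: 5 + 3 + 5 = 13

13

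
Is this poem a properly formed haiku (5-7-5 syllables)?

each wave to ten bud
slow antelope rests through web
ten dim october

Line 1: each(1) + wave(1) + to(1) + ten(1) + bud(1) = 5 ✓
Line 2: slow(1) + antelope(3) + rests(1) + through(1) + web(1) = 7 ✓
Line 3: ten(1) + dim(1) + october(3) = 5 ✓

Yes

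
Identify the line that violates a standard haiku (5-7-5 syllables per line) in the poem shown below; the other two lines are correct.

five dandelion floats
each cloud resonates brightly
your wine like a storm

The first line

Line 1: five (1), dandelion (4), floats (1) → 6 (expected 5)
Line 2: each (1), cloud (1), resonates (3), brightly (2) → 7 ✓
Line 3: your (1), wine (1), like (1), a (1), storm (1) → 5 ✓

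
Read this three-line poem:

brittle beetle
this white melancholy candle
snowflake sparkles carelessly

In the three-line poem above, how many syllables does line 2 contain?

Line 2: "this white melancholy candle": 1+1+4+2 = 8

8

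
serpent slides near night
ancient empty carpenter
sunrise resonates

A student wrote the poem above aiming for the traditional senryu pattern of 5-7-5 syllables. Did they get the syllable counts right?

Line 1: "serpent slides near night": 2+1+1+1 = 5 ✓
Line 2: "ancient empty carpenter": 2+2+3 = 7 ✓
Line 3: "sunrise resonates": 2+3 = 5 ✓

Yes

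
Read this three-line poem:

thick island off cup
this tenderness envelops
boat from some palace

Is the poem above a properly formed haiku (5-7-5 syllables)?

Line 1: thick(1) + island(2) + off(1) + cup(1) = 5 ✓
Line 2: this(1) + tenderness(3) + envelops(3) = 7 ✓
Line 3: boat(1) + from(1) + some(1) + palace(2) = 5 ✓

Yes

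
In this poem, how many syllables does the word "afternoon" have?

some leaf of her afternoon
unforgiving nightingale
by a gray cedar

3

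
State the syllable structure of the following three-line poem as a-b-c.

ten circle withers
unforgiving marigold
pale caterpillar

5-7-5

Line 1: ten(1) + circle(2) + withers(2) = 5
Line 2: unforgiving(4) + marigold(3) = 7
Line 3: pale(1) + caterpillar(4) = 5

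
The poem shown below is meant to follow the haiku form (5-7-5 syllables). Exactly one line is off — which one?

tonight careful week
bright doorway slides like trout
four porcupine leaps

Line 1: "tonight careful week": 2+2+1 = 5 ✓
Line 2: "bright doorway slides like trout": 1+2+1+1+1 = 6 (expected 7)
Line 3: "four porcupine leaps": 1+3+1 = 5 ✓

Line 2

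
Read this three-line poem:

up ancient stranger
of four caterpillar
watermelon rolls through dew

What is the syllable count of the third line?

7

The third line: watermelon (4), rolls (1), through (1), dew (1) → 7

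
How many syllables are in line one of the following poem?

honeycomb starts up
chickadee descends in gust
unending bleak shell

Line one: "honeycomb starts up": 3+1+1 = 5

5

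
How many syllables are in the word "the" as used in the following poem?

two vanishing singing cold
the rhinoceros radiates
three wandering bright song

1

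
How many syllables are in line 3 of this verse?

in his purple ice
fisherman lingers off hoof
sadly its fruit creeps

5

Line 3: sadly (2), its (1), fruit (1), creeps (1) → 5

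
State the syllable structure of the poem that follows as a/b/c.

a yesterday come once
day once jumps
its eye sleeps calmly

6/3/5

Line 1: a (1), yesterday (3), come (1), once (1) → 6
Line 2: day (1), once (1), jumps (1) → 3
Line 3: its (1), eye (1), sleeps (1), calmly (2) → 5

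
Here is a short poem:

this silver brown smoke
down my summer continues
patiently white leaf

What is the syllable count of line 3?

5

Line 3: patiently(3) + white(1) + leaf(1) = 5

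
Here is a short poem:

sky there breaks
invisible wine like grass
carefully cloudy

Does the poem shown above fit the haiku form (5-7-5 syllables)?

Line 1: sky(1) + there(1) + breaks(1) = 3 (expected 5)
Line 2: invisible(4) + wine(1) + like(1) + grass(1) = 7 ✓
Line 3: carefully(3) + cloudy(2) = 5 ✓

No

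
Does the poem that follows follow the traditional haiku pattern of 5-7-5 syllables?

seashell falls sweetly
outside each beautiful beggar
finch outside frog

No

Line 1: seashell(2) + falls(1) + sweetly(2) = 5 ✓
Line 2: outside(2) + each(1) + beautiful(3) + beggar(2) = 8 (expected 7)
Line 3: finch(1) + outside(2) + frog(1) = 4 (expected 5)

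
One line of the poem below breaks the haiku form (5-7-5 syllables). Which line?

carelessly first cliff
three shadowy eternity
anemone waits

Line 1: carelessly (3), first (1), cliff (1) → 5 ✓
Line 2: three (1), shadowy (3), eternity (4) → 8 (expected 7)
Line 3: anemone (4), waits (1) → 5 ✓

The second line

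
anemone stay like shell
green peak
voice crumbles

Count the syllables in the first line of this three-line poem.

The first line: anemone(4) + stay(1) + like(1) + shell(1) = 7

7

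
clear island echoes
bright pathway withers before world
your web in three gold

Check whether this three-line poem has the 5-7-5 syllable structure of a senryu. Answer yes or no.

No

Line 1: clear (1), island (2), echoes (2) → 5 ✓
Line 2: bright (1), pathway (2), withers (2), before (2), world (1) → 8 (expected 7)
Line 3: your (1), web (1), in (1), three (1), gold (1) → 5 ✓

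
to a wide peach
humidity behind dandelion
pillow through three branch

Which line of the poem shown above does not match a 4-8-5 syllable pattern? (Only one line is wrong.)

Line 1: "to a wide peach": 1+1+1+1 = 4 ✓
Line 2: "humidity behind dandelion": 4+2+4 = 10 (expected 8)
Line 3: "pillow through three branch": 2+1+1+1 = 5 ✓

Line 2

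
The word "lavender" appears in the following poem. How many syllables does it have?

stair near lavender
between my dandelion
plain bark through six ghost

3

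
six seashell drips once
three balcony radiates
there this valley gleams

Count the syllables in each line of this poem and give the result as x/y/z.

5/7/5

Line 1: "six seashell drips once": 1+2+1+1 = 5
Line 2: "three balcony radiates": 1+3+3 = 7
Line 3: "there this valley gleams": 1+1+2+1 = 5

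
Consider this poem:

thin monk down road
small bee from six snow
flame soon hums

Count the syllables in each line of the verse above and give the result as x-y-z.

4-5-3

Line 1: "thin monk down road": 1+1+1+1 = 4
Line 2: "small bee from six snow": 1+1+1+1+1 = 5
Line 3: "flame soon hums": 1+1+1 = 3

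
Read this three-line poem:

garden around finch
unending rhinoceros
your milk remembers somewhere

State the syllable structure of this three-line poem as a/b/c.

Line 1: garden (2), around (2), finch (1) → 5
Line 2: unending (3), rhinoceros (4) → 7
Line 3: your (1), milk (1), remembers (3), somewhere (2) → 7

5/7/7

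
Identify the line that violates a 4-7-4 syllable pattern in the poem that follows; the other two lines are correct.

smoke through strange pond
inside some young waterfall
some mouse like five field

Line 1: "smoke through strange pond": 1+1+1+1 = 4 ✓
Line 2: "inside some young waterfall": 2+1+1+3 = 7 ✓
Line 3: "some mouse like five field": 1+1+1+1+1 = 5 (expected 4)

Line 3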